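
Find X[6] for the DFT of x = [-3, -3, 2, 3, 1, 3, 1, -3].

X[6] = Σ(n=0 to 7) x[n] · ω_8^(6n) where ω_8 = e^(-2πi/8)
= (-3)·ω_8^0 + (-3)·ω_8^6 + (2)·ω_8^12 + (3)·ω_8^18 + (1)·ω_8^24 + (3)·ω_8^30 + (1)·ω_8^36 + (-3)·ω_8^42

X[6] = -5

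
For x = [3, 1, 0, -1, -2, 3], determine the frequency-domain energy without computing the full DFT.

Parseval: Σ|x[n]|² = (1/N)Σ|X[k]|², so Σ|X[k]|² = N·Σ|x[n]|² = 6·24.0000

Σ|X[k]|² = N·Σ|x[n]|² = 6·24.0000 = 144.0000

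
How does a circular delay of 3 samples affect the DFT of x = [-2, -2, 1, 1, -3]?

Time shift by 3: X_shifted[k] = ω_5^(3k) · X[k]
Shifted x = [1, 1, -3, -2, -2]

DFT(x[n-3]) = [-5, 4.7361-2.2654i, 0.2639-2.7144i, 0.2639+2.7144i, 4.7361+2.2654i]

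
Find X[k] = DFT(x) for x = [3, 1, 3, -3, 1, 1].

X[k] = Σ(n=0 to 5) x[n] · ω_6^(nk)
where ω_6 = e^(-2πi/6)

Computing each X[k]:
X[0] = 6
X[1] = 5.0000-1.7321i
X[2] = -3.0000+1.7321i
X[3] = 8
X[4] = -3.0000-1.7321i
X[5] = 5.0000+1.7321i

X = [6, 5.0000-1.7321i, -3.0000+1.7321i, 8, -3.0000-1.7321i, 5.0000+1.7321i]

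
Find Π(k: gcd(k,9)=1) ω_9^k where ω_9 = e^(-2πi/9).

The primitive 9th roots of unity are ω_9^k for k coprime to 9: k ∈ {1, 2, 4, 5, 7, 8}
Their product equals the constant term of the cyclotomic polynomial Φ_9(x) up to sign.
For n ≥ 3, the product of all primitive nth roots of unity is 1. (For n=1 it is 1; for n=2 it is -1.)

1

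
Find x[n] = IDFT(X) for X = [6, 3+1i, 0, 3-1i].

x[n] = (1/4) Σ(k=0 to 3) X[k] · e^(2πikn/4)

Computing each x[n]:
x[0] = 3
x[1] = 1
x[2] = 0
x[3] = 2

x = [3, 1, 0, 2]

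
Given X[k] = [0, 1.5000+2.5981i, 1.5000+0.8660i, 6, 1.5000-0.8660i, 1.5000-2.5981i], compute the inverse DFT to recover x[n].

x[n] = (1/6) Σ(k=0 to 5) X[k] · e^(2πikn/6)

Computing each x[n]:
x[0] = 2
x[1] = -2
x[2] = 0
x[3] = -1
x[4] = 1
x[5] = 0

x = [2, -2, 0, -1, 1, 0]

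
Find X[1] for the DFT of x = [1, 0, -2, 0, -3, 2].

X[1] = Σ(n=0 to 5) x[n] · ω_6^(1n) where ω_6 = e^(-2πi/6)
= (1)·ω_6^0 + (0)·ω_6^1 + (-2)·ω_6^2 + (0)·ω_6^3 + (-3)·ω_6^4 + (2)·ω_6^5

X[1] = 4.5000+0.8660i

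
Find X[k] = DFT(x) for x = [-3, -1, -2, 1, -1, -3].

X[k] = Σ(n=0 to 5) x[n] · ω_6^(nk)
where ω_6 = e^(-2πi/6)

Computing each X[k]:
X[0] = -9
X[1] = -4.5000-0.8660i
X[2] = 1.5000-2.5981i
X[3] = -3
X[4] = 1.5000+2.5981i
X[5] = -4.5000+0.8660i

X = [-9, -4.5000-0.8660i, 1.5000-2.5981i, -3, 1.5000+2.5981i, -4.5000+0.8660i]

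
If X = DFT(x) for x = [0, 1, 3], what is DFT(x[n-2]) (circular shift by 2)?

Time shift by 2: X_shifted[k] = ω_3^(2k) · X[k]
Shifted x = [1, 3, 0]

DFT(x[n-2]) = [4, -0.5000-2.5981i, -0.5000+2.5981i]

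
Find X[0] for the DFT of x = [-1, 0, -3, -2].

X[0] = Σ(n=0 to 3) x[n] · ω_4^0 = Σ x[n]
= (-1) + (0) + (-3) + (-2)

X[0] = -6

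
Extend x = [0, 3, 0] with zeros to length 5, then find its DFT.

Original 3-point DFT: [3, -1.5000-2.5981i, -1.5000+2.5981i]
Zero-padded 5-point DFT provides frequency interpolation.

DFT_5([x, 0, ...]) = [3, 0.9271-2.8532i, -2.4271-1.7634i, -2.4271+1.7634i, 0.9271+2.8532i]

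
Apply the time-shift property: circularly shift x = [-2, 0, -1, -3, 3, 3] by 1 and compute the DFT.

Time shift by 1: X_shifted[k] = ω_6^(1k) · X[k]
Shifted x = [3, -2, 0, -1, -3, 3]

DFT(x[n-1]) = [0, 6.0000+1.7321i, 3.0000+6.9282i, 0, 3.0000-6.9282i, 6.0000-1.7321i]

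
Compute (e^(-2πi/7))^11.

Since ω_7^7 = 1, powers reduce modulo 7.
11 mod 7 = 4
So ω_7^11 = ω_7^4 = e^(-2πi·4/7)

ω_7^11 = ω_7^4 = -0.9010+0.4339i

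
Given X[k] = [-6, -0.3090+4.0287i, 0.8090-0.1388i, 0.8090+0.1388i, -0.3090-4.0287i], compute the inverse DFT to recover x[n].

x[n] = (1/5) Σ(k=0 to 4) X[k] · e^(2πikn/5)

Computing each x[n]:
x[0] = -1
x[1] = -3
x[2] = -2
x[3] = 0
x[4] = 0

x = [-1, -3, -2, 0, 0]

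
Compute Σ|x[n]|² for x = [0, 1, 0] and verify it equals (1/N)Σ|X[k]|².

Time domain:
Σ|x[n]|² = |0|² + |1|² + |0|² = 1.0000

Frequency domain:
(1/3)Σ|X[k]|² = (1/3)(|1|² + |-0.5000-0.8660i|² + |-0.5000+0.8660i|²) = (1/3)·3.0000 = 1.0000

Both sides agree, confirming Parseval's theorem.

Σ|x[n]|² = (1/N)Σ|X[k]|² = 1.0000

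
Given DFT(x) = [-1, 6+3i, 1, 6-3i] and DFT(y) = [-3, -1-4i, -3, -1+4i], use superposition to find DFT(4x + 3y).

By linearity: DFT(4x + 3y) = 4·DFT(x) + 3·DFT(y)
= 4·[-1, 6+3i, 1, 6-3i] + 3·[-3, -1-4i, -3, -1+4i]

Computing element-wise:
Z[0] = 4·(-1) + 3·(-3) = -13
Z[1] = 4·(6+3i) + 3·(-1-4i) = 21
Z[2] = 4·(1) + 3·(-3) = -5
Z[3] = 4·(6-3i) + 3·(-1+4i) = 21

DFT(4x + 3y) = 4·X + 3·Y = [-13, 21, -5, 21]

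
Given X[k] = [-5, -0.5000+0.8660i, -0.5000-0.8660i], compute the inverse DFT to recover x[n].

x[n] = (1/3) Σ(k=0 to 2) X[k] · e^(2πikn/3)

Computing each x[n]:
x[0] = -2
x[1] = -2
x[2] = -1

x = [-2, -2, -1]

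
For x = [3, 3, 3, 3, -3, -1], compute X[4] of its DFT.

X[4] = Σ(n=0 to 5) x[n] · ω_6^(4n) where ω_6 = e^(-2πi/6)
= (3)·ω_6^0 + (3)·ω_6^4 + (3)·ω_6^8 + (3)·ω_6^12 + (-3)·ω_6^16 + (-1)·ω_6^20

X[4] = 5.0000-1.7321i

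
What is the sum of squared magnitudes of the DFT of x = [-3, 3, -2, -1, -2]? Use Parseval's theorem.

Parseval: Σ|x[n]|² = (1/N)Σ|X[k]|², so Σ|X[k]|² = N·Σ|x[n]|² = 5·27.0000

Σ|X[k]|² = N·Σ|x[n]|² = 5·27.0000 = 135.0000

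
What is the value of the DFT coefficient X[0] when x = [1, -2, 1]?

X[0] = Σ(n=0 to 2) x[n] · ω_3^0 = Σ x[n]
= (1) + (-2) + (1)

X[0] = 0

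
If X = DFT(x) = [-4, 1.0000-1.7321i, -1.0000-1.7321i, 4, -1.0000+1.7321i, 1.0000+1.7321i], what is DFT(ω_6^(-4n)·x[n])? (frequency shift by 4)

Modulation property: DFT(ω_6^(-4n)·x[n]) = X[(k-4) mod 6], so circularly shift X by 4 positions.

X[k-4] = [-1.0000-1.7321i, 4, -1.0000+1.7321i, 1.0000+1.7321i, -4, 1.0000-1.7321i]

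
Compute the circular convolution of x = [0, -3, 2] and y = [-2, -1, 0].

(x ⊛ y)[n] = Σ(m=0 to 2) x[m] · y[(n-m) mod 3]

Computing each output sample:
(x ⊛ y)[0] = -2
(x ⊛ y)[1] = 6
(x ⊛ y)[2] = -1

x ⊛ y = [-2, 6, -1]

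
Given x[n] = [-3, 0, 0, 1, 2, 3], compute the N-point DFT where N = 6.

X[k] = Σ(n=0 to 5) x[n] · ω_6^(nk)
where ω_6 = e^(-2πi/6)

Computing each X[k]:
X[0] = 3
X[1] = -3.5000+4.3301i
X[2] = -4.5000+0.8660i
X[3] = -5
X[4] = -4.5000-0.8660i
X[5] = -3.5000-4.3301i

X = [3, -3.5000+4.3301i, -4.5000+0.8660i, -5, -4.5000-0.8660i, -3.5000-4.3301i]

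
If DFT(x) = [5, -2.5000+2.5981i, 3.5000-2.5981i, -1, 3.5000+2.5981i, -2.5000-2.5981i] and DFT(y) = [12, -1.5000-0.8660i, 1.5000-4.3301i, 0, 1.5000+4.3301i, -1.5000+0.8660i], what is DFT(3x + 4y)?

By linearity: DFT(3x + 4y) = 3·DFT(x) + 4·DFT(y)
= 3·[5, -2.5000+2.5981i, 3.5000-2.5981i, -1, 3.5000+2.5981i, -2.5000-2.5981i] + 4·[12, -1.5000-0.8660i, 1.5000-4.3301i, 0, 1.5000+4.3301i, -1.5000+0.8660i]

Computing element-wise:
Z[0] = 3·(5) + 4·(12) = 63
Z[1] = 3·(-2.5000+2.5981i) + 4·(-1.5000-0.8660i) = -13.5000+4.3303i
Z[2] = 3·(3.5000-2.5981i) + 4·(1.5000-4.3301i) = 16.5000-25.1147i
Z[3] = 3·(-1) + 4·(0) = -3
Z[4] = 3·(3.5000+2.5981i) + 4·(1.5000+4.3301i) = 16.5000+25.1147i
Z[5] = 3·(-2.5000-2.5981i) + 4·(-1.5000+0.8660i) = -13.5000-4.3303i

DFT(3x + 4y) = 3·X + 4·Y = [63, -13.5000+4.3303i, 16.5000-25.1147i, -3, 16.5000+25.1147i, -13.5000-4.3303i]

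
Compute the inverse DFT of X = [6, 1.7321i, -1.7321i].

x[n] = (1/3) Σ(k=0 to 2) X[k] · e^(2πikn/3)

Computing each x[n]:
x[0] = 2
x[1] = 1
x[2] = 3

x = [2, 1, 3]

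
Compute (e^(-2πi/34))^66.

Since ω_34^34 = 1, powers reduce modulo 34.
66 mod 34 = 32
So ω_34^66 = ω_34^32 = e^(-2πi·32/34)

ω_34^66 = ω_34^32 = 0.9325+0.3612i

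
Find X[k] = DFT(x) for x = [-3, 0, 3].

X[k] = Σ(n=0 to 2) x[n] · ω_3^(nk)
where ω_3 = e^(-2πi/3)

Computing each X[k]:
X[0] = 0
X[1] = -4.5000+2.5981i
X[2] = -4.5000-2.5981i

X = [0, -4.5000+2.5981i, -4.5000-2.5981i]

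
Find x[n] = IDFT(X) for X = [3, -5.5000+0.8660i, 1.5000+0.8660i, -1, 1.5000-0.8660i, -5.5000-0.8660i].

x[n] = (1/6) Σ(k=0 to 5) X[k] · e^(2πikn/6)

Computing each x[n]:
x[0] = -1
x[1] = -1
x[2] = 1
x[3] = 3
x[4] = 1
x[5] = 0

x = [-1, -1, 1, 3, 1, 0]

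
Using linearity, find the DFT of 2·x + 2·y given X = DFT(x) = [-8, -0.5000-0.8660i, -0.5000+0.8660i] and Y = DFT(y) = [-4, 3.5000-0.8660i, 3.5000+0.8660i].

By linearity: DFT(2x + 2y) = 2·DFT(x) + 2·DFT(y)
= 2·[-8, -0.5000-0.8660i, -0.5000+0.8660i] + 2·[-4, 3.5000-0.8660i, 3.5000+0.8660i]

Computing element-wise:
Z[0] = 2·(-8) + 2·(-4) = -24
Z[1] = 2·(-0.5000-0.8660i) + 2·(3.5000-0.8660i) = 6.0000-3.4640i
Z[2] = 2·(-0.5000+0.8660i) + 2·(3.5000+0.8660i) = 6.0000+3.4640i

DFT(2x + 2y) = 2·X + 2·Y = [-24, 6.0000-3.4640i, 6.0000+3.4640i]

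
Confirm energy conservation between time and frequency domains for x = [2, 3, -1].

Time domain:
Σ|x[n]|² = |2|² + |3|² + |-1|² = 14.0000

Frequency domain:
(1/3)Σ|X[k]|² = (1/3)(|4|² + |1.0000-3.4641i|² + |1.0000+3.4641i|²) = (1/3)·42.0000 = 14.0000

Both sides agree, confirming Parseval's theorem.

Σ|x[n]|² = (1/N)Σ|X[k]|² = 14.0000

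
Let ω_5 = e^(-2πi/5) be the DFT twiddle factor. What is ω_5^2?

ω_5^2 = e^(-2πi·2/5)
= cos(-2π·2/5) + i·sin(-2π·2/5)
= cos(-4π/5) + i·sin(-4π/5)

ω_5^2 = cos(-4π/5) + i·sin(-4π/5) = -0.8090-0.5878i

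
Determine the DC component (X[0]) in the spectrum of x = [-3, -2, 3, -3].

X[0] = Σ(n=0 to 3) x[n] · ω_4^0 = Σ x[n]
= (-3) + (-2) + (3) + (-3)

X[0] = -5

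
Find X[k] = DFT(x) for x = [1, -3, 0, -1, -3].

X[k] = Σ(n=0 to 4) x[n] · ω_5^(nk)
where ω_5 = e^(-2πi/5)

Computing each X[k]:
X[0] = -6
X[1] = -0.0451-0.5878i
X[2] = 5.5451+0.9511i
X[3] = 5.5451-0.9511i
X[4] = -0.0451+0.5878i

X = [-6, -0.0451-0.5878i, 5.5451+0.9511i, 5.5451-0.9511i, -0.0451+0.5878i]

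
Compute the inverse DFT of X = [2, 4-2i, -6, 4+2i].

x[n] = (1/4) Σ(k=0 to 3) X[k] · e^(2πikn/4)

Computing each x[n]:
x[0] = 1
x[1] = 3
x[2] = -3
x[3] = 1

x = [1, 3, -3, 1]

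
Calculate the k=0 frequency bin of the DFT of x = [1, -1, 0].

X[0] = Σ(n=0 to 2) x[n] · ω_3^0 = Σ x[n]
= (1) + (-1) + (0)

X[0] = 0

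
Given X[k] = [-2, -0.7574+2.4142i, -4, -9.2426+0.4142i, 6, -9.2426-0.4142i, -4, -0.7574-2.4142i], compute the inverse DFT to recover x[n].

x[n] = (1/8) Σ(k=0 to 7) X[k] · e^(2πikn/8)

Computing each x[n]:
x[0] = -3
x[1] = 0
x[2] = 1
x[3] = -3
x[4] = 2
x[5] = -2
x[6] = 2
x[7] = 1

x = [-3, 0, 1, -3, 2, -2, 2, 1]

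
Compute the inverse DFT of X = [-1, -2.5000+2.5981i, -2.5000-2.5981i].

x[n] = (1/3) Σ(k=0 to 2) X[k] · e^(2πikn/3)

Computing each x[n]:
x[0] = -2
x[1] = -1
x[2] = 2

x = [-2, -1, 2]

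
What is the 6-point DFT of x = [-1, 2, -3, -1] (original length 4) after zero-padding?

Original 4-point DFT: [-3, 2-3i, -5, 2+3i]
Zero-padded 6-point DFT provides frequency interpolation.

DFT_6([x, 0, ...]) = [-3, 2.5000+0.8660i, -1.5000-4.3301i, -5, -1.5000+4.3301i, 2.5000-0.8660i]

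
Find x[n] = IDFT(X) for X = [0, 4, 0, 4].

x[n] = (1/4) Σ(k=0 to 3) X[k] · e^(2πikn/4)

Computing each x[n]:
x[0] = 2
x[1] = 0
x[2] = -2
x[3] = 0

x = [2, 0, -2, 0]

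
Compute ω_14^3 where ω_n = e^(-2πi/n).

ω_14^3 = e^(-2πi·3/14)
= cos(-2π·3/14) + i·sin(-2π·3/14)
= cos(-6π/14) + i·sin(-6π/14)

ω_14^3 = cos(-6π/14) + i·sin(-6π/14) = 0.2225-0.9749i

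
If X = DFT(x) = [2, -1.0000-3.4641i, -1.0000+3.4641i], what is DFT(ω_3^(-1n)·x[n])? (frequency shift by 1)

Modulation property: DFT(ω_3^(-1n)·x[n]) = X[(k-1) mod 3], so circularly shift X by 1 positions.

X[k-1] = [-1.0000+3.4641i, 2, -1.0000-3.4641i]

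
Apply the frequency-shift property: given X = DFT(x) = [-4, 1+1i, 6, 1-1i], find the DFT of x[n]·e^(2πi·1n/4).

Modulation property: DFT(ω_4^(-1n)·x[n]) = X[(k-1) mod 4], so circularly shift X by 1 positions.

X[k-1] = [1-1i, -4, 1+1i, 6]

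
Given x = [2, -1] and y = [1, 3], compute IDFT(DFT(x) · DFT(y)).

(x ⊛ y)[n] = Σ(m=0 to 1) x[m] · y[(n-m) mod 2]

Computing each output sample:
(x ⊛ y)[0] = -1
(x ⊛ y)[1] = 5

x ⊛ y = [-1, 5]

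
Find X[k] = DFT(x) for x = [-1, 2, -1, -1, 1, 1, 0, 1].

X[k] = Σ(n=0 to 7) x[n] · ω_8^(nk)
where ω_8 = e^(-2πi/8)

Computing each X[k]:
X[0] = 2
X[1] = 0.1213+1.7071i
X[2] = 1-3i
X[3] = -4.1213-0.2929i
X[4] = -4
X[5] = -4.1213+0.2929i
X[6] = 1+3i
X[7] = 0.1213-1.7071i

X = [2, 0.1213+1.7071i, 1-3i, -4.1213-0.2929i, -4, -4.1213+0.2929i, 1+3i, 0.1213-1.7071i]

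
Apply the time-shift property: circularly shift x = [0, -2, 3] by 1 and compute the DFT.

Time shift by 1: X_shifted[k] = ω_3^(1k) · X[k]
Shifted x = [3, 0, -2]

DFT(x[n-1]) = [1, 4.0000-1.7321i, 4.0000+1.7321i]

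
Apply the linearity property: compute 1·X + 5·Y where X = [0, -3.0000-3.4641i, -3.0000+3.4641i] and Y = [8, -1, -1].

By linearity: DFT(1x + 5y) = 1·DFT(x) + 5·DFT(y)
= 1·[0, -3.0000-3.4641i, -3.0000+3.4641i] + 5·[8, -1, -1]

Computing element-wise:
Z[0] = 1·(0) + 5·(8) = 40
Z[1] = 1·(-3.0000-3.4641i) + 5·(-1) = -8.0000-3.4641i
Z[2] = 1·(-3.0000+3.4641i) + 5·(-1) = -8.0000+3.4641i

DFT(1x + 5y) = 1·X + 5·Y = [40, -8.0000-3.4641i, -8.0000+3.4641i]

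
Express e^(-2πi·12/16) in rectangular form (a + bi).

ω_16^12 = e^(-2πi·12/16)
= cos(-2π·12/16) + i·sin(-2π·12/16)
= cos(-24π/16) + i·sin(-24π/16)

ω_16^12 = cos(-24π/16) + i·sin(-24π/16) = 1i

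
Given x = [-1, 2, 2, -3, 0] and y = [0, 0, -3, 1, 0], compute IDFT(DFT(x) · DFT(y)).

(x ⊛ y)[n] = Σ(m=0 to 4) x[m] · y[(n-m) mod 5]

Computing each output sample:
(x ⊛ y)[0] = 11
(x ⊛ y)[1] = -3
(x ⊛ y)[2] = 3
(x ⊛ y)[3] = -7
(x ⊛ y)[4] = -4

x ⊛ y = [11, -3, 3, -7, -4]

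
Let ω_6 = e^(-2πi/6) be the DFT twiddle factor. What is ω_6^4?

ω_6^4 = e^(-2πi·4/6)
= cos(-2π·4/6) + i·sin(-2π·4/6)
= cos(-8π/6) + i·sin(-8π/6)

ω_6^4 = cos(-8π/6) + i·sin(-8π/6) = -0.5000+0.8660i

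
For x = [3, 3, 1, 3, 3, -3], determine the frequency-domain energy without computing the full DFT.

Parseval: Σ|x[n]|² = (1/N)Σ|X[k]|², so Σ|X[k]|² = N·Σ|x[n]|² = 6·46.0000

Σ|X[k]|² = N·Σ|x[n]|² = 6·46.0000 = 276.0000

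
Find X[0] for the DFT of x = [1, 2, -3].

X[0] = Σ(n=0 to 2) x[n] · ω_3^0 = Σ x[n]
= (1) + (2) + (-3)

X[0] = 0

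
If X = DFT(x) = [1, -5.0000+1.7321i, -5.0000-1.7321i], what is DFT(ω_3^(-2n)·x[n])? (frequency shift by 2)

Modulation property: DFT(ω_3^(-2n)·x[n]) = X[(k-2) mod 3], so circularly shift X by 2 positions.

X[k-2] = [-5.0000+1.7321i, -5.0000-1.7321i, 1]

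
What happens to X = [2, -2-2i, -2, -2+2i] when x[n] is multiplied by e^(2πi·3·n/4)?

Modulation property: DFT(ω_4^(-3n)·x[n]) = X[(k-3) mod 4], so circularly shift X by 3 positions.

X[k-3] = [-2-2i, -2, -2+2i, 2]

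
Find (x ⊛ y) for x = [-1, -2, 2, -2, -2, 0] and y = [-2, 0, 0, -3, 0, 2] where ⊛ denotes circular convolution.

(x ⊛ y)[n] = Σ(m=0 to 5) x[m] · y[(n-m) mod 6]

Computing each output sample:
(x ⊛ y)[0] = 4
(x ⊛ y)[1] = 14
(x ⊛ y)[2] = -8
(x ⊛ y)[3] = 3
(x ⊛ y)[4] = 10
(x ⊛ y)[5] = -8

x ⊛ y = [4, 14, -8, 3, 10, -8]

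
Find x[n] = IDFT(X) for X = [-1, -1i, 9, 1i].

x[n] = (1/4) Σ(k=0 to 3) X[k] · e^(2πikn/4)

Computing each x[n]:
x[0] = 2
x[1] = -2
x[2] = 2
x[3] = -3

x = [2, -2, 2, -3]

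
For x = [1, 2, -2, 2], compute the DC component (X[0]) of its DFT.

X[0] = Σ(n=0 to 3) x[n] · ω_4^0 = Σ x[n]
= (1) + (2) + (-2) + (2)

X[0] = 3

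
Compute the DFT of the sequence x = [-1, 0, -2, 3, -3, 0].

X[k] = Σ(n=0 to 5) x[n] · ω_6^(nk)
where ω_6 = e^(-2πi/6)

Computing each X[k]:
X[0] = -3
X[1] = -1.5000-0.8660i
X[2] = 4.5000+0.8660i
X[3] = -9
X[4] = 4.5000-0.8660i
X[5] = -1.5000+0.8660i

X = [-3, -1.5000-0.8660i, 4.5000+0.8660i, -9, 4.5000-0.8660i, -1.5000+0.8660i]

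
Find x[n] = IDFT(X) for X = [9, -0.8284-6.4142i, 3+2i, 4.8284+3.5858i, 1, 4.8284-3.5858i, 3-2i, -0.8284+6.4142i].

x[n] = (1/8) Σ(k=0 to 7) X[k] · e^(2πikn/8)

Computing each x[n]:
x[0] = 3
x[1] = 0
x[2] = 3
x[3] = 3
x[4] = 1
x[5] = 1
x[6] = -2
x[7] = 0

x = [3, 0, 3, 3, 1, 1, -2, 0]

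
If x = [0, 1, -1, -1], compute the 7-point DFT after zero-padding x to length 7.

Original 4-point DFT: [-1, 1-2i, -1, 1+2i]
Zero-padded 7-point DFT provides frequency interpolation.

DFT_7([x, 0, ...]) = [-1, 1.7470+0.6270i, 0.0550-2.1906i, -1.3019-0.2408i, -1.3019+0.2408i, 0.0550+2.1906i, 1.7470-0.6270i]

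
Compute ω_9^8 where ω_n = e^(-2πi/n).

ω_9^8 = e^(-2πi·8/9)
= cos(-2π·8/9) + i·sin(-2π·8/9)
= cos(-16π/9) + i·sin(-16π/9)

ω_9^8 = cos(-16π/9) + i·sin(-16π/9) = 0.7660+0.6428i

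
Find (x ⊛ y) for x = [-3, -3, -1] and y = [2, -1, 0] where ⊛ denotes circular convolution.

(x ⊛ y)[n] = Σ(m=0 to 2) x[m] · y[(n-m) mod 3]

Computing each output sample:
(x ⊛ y)[0] = -5
(x ⊛ y)[1] = -3
(x ⊛ y)[2] = 1

x ⊛ y = [-5, -3, 1]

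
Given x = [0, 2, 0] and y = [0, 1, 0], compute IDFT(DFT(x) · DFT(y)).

(x ⊛ y)[n] = Σ(m=0 to 2) x[m] · y[(n-m) mod 3]

Computing each output sample:
(x ⊛ y)[0] = 0
(x ⊛ y)[1] = 0
(x ⊛ y)[2] = 2

x ⊛ y = [0, 0, 2]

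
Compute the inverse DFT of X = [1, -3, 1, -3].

x[n] = (1/4) Σ(k=0 to 3) X[k] · e^(2πikn/4)

Computing each x[n]:
x[0] = -1
x[1] = 0
x[2] = 2
x[3] = 0

x = [-1, 0, 2, 0]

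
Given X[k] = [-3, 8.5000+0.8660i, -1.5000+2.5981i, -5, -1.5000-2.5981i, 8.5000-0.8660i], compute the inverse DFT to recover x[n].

x[n] = (1/6) Σ(k=0 to 5) X[k] · e^(2πikn/6)

Computing each x[n]:
x[0] = 1
x[1] = 1
x[2] = -2
x[3] = -3
x[4] = -3
x[5] = 3

x = [1, 1, -2, -3, -3, 3]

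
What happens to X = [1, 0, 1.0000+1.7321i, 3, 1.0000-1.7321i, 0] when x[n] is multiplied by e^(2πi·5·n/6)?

Modulation property: DFT(ω_6^(-5n)·x[n]) = X[(k-5) mod 6], so circularly shift X by 5 positions.

X[k-5] = [0, 1.0000+1.7321i, 3, 1.0000-1.7321i, 0, 1]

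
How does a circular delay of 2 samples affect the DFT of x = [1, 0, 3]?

Time shift by 2: X_shifted[k] = ω_3^(2k) · X[k]
Shifted x = [0, 3, 1]

DFT(x[n-2]) = [4, -2.0000-1.7321i, -2.0000+1.7321i]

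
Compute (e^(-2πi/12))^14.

Since ω_12^12 = 1, powers reduce modulo 12.
14 mod 12 = 2
So ω_12^14 = ω_12^2 = e^(-2πi·2/12)

ω_12^14 = ω_12^2 = 0.5000-0.8660i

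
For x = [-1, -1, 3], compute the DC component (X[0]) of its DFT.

X[0] = Σ(n=0 to 2) x[n] · ω_3^0 = Σ x[n]
= (-1) + (-1) + (3)

X[0] = 1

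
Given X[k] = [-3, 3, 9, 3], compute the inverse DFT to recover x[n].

x[n] = (1/4) Σ(k=0 to 3) X[k] · e^(2πikn/4)

Computing each x[n]:
x[0] = 3
x[1] = -3
x[2] = 0
x[3] = -3

x = [3, -3, 0, -3]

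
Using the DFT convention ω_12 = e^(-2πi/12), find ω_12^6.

ω_12^6 = e^(-2πi·6/12)
= cos(-2π·6/12) + i·sin(-2π·6/12)
= cos(-12π/12) + i·sin(-12π/12)

ω_12^6 = cos(-12π/12) + i·sin(-12π/12) = -1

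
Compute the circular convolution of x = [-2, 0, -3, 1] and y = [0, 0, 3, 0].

(x ⊛ y)[n] = Σ(m=0 to 3) x[m] · y[(n-m) mod 4]

Computing each output sample:
(x ⊛ y)[0] = -9
(x ⊛ y)[1] = 3
(x ⊛ y)[2] = -6
(x ⊛ y)[3] = 0

x ⊛ y = [-9, 3, -6, 0]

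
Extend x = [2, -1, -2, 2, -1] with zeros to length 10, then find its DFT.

Original 5-point DFT: [0, 1.3820+2.3511i, 3.6180-3.8042i, 3.6180+3.8042i, 1.3820-2.3511i]
Zero-padded 10-point DFT provides frequency interpolation.

DFT_10([x, 0, ...]) = [0, 0.7639+1.1756i, 1.3820+2.3511i, 5.2361+1.9021i, 3.6180-3.8042i, -2, 3.6180+3.8042i, 5.2361-1.9021i, 1.3820-2.3511i, 0.7639-1.1756i]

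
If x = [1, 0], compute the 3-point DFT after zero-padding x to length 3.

Original 2-point DFT: [1, 1]
Zero-padded 3-point DFT provides frequency interpolation.

DFT_3([x, 0, ...]) = [1, 1, 1]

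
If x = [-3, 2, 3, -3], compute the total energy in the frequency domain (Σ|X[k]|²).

Parseval: Σ|x[n]|² = (1/N)Σ|X[k]|², so Σ|X[k]|² = N·Σ|x[n]|² = 4·31.0000

Σ|X[k]|² = N·Σ|x[n]|² = 4·31.0000 = 124.0000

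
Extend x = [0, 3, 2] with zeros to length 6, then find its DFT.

Original 3-point DFT: [5, -2.5000-0.8660i, -2.5000+0.8660i]
Zero-padded 6-point DFT provides frequency interpolation.

DFT_6([x, 0, ...]) = [5, 0.5000-4.3301i, -2.5000-0.8660i, -1, -2.5000+0.8660i, 0.5000+4.3301i]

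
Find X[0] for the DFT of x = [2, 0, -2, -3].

X[0] = Σ(n=0 to 3) x[n] · ω_4^0 = Σ x[n]
= (2) + (0) + (-2) + (-3)

X[0] = -3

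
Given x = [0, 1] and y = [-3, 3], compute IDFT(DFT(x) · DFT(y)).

(x ⊛ y)[n] = Σ(m=0 to 1) x[m] · y[(n-m) mod 2]

Computing each output sample:
(x ⊛ y)[0] = 3
(x ⊛ y)[1] = -3

x ⊛ y = [3, -3]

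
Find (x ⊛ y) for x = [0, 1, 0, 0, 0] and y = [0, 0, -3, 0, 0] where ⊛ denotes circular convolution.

(x ⊛ y)[n] = Σ(m=0 to 4) x[m] · y[(n-m) mod 5]

Computing each output sample:
(x ⊛ y)[0] = 0
(x ⊛ y)[1] = 0
(x ⊛ y)[2] = 0
(x ⊛ y)[3] = -3
(x ⊛ y)[4] = 0

x ⊛ y = [0, 0, 0, -3, 0]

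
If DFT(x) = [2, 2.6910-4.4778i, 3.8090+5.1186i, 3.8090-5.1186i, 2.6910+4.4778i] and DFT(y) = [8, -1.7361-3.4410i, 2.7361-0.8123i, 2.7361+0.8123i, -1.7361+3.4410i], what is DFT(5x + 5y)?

By linearity: DFT(5x + 5y) = 5·DFT(x) + 5·DFT(y)
= 5·[2, 2.6910-4.4778i, 3.8090+5.1186i, 3.8090-5.1186i, 2.6910+4.4778i] + 5·[8, -1.7361-3.4410i, 2.7361-0.8123i, 2.7361+0.8123i, -1.7361+3.4410i]

Computing element-wise:
Z[0] = 5·(2) + 5·(8) = 50
Z[1] = 5·(2.6910-4.4778i) + 5·(-1.7361-3.4410i) = 4.7745-39.5940i
Z[2] = 5·(3.8090+5.1186i) + 5·(2.7361-0.8123i) = 32.7255+21.5315i
Z[3] = 5·(3.8090-5.1186i) + 5·(2.7361+0.8123i) = 32.7255-21.5315i
Z[4] = 5·(2.6910+4.4778i) + 5·(-1.7361+3.4410i) = 4.7745+39.5940i

DFT(5x + 5y) = 5·X + 5·Y = [50, 4.7745-39.5940i, 32.7255+21.5315i, 32.7255-21.5315i, 4.7745+39.5940i]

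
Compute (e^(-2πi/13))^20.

Since ω_13^13 = 1, powers reduce modulo 13.
20 mod 13 = 7
So ω_13^20 = ω_13^7 = e^(-2πi·7/13)

ω_13^20 = ω_13^7 = -0.9709+0.2393i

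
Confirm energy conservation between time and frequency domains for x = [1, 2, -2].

Time domain:
Σ|x[n]|² = |1|² + |2|² + |-2|² = 9.0000

Frequency domain:
(1/3)Σ|X[k]|² = (1/3)(|1|² + |1.0000-3.4641i|² + |1.0000+3.4641i|²) = (1/3)·27.0000 = 9.0000

Both sides agree, confirming Parseval's theorem.

Σ|x[n]|² = (1/N)Σ|X[k]|² = 9.0000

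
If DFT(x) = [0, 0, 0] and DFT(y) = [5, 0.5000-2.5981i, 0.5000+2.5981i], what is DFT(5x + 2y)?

By linearity: DFT(5x + 2y) = 5·DFT(x) + 2·DFT(y)
= 5·[0, 0, 0] + 2·[5, 0.5000-2.5981i, 0.5000+2.5981i]

Computing element-wise:
Z[0] = 5·(0) + 2·(5) = 10
Z[1] = 5·(0) + 2·(0.5000-2.5981i) = 1.0000-5.1962i
Z[2] = 5·(0) + 2·(0.5000+2.5981i) = 1.0000+5.1962i

DFT(5x + 2y) = 5·X + 2·Y = [10, 1.0000-5.1962i, 1.0000+5.1962i]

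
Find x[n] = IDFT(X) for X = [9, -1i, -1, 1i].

x[n] = (1/4) Σ(k=0 to 3) X[k] · e^(2πikn/4)

Computing each x[n]:
x[0] = 2
x[1] = 3
x[2] = 2
x[3] = 2

x = [2, 3, 2, 2]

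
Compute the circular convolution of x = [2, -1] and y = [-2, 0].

(x ⊛ y)[n] = Σ(m=0 to 1) x[m] · y[(n-m) mod 2]

Computing each output sample:
(x ⊛ y)[0] = -4
(x ⊛ y)[1] = 2

x ⊛ y = [-4, 2]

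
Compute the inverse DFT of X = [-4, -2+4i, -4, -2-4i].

x[n] = (1/4) Σ(k=0 to 3) X[k] · e^(2πikn/4)

Computing each x[n]:
x[0] = -3
x[1] = -2
x[2] = -1
x[3] = 2

x = [-3, -2, -1, 2]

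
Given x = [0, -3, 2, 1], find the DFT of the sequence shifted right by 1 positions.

Time shift by 1: X_shifted[k] = ω_4^(1k) · X[k]
Shifted x = [1, 0, -3, 2]

DFT(x[n-1]) = [0, 4+2i, -4, 4-2i]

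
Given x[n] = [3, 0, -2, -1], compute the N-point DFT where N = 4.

X[k] = Σ(n=0 to 3) x[n] · ω_4^(nk)
where ω_4 = e^(-2πi/4)

Computing each X[k]:
X[0] = 0
X[1] = 5-1i
X[2] = 2
X[3] = 5+1i

X = [0, 5-1i, 2, 5+1i]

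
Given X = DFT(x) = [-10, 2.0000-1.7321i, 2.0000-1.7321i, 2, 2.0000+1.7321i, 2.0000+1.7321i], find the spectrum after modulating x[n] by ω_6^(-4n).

Modulation property: DFT(ω_6^(-4n)·x[n]) = X[(k-4) mod 6], so circularly shift X by 4 positions.

X[k-4] = [2.0000-1.7321i, 2, 2.0000+1.7321i, 2.0000+1.7321i, -10, 2.0000-1.7321i]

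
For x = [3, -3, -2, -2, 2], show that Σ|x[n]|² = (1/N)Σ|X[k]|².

Time domain:
Σ|x[n]|² = |3|² + |-3|² + |-2|² + |-2|² + |2|² = 30.0000

Frequency domain:
(1/5)Σ|X[k]|² = (1/5)(|-2|² + |5.9271+4.7553i|² + |2.5729+2.9389i|² + |2.5729-2.9389i|² + |5.9271-4.7553i|²) = (1/5)·150.0000 = 30.0000

Both sides agree, confirming Parseval's theorem.

Σ|x[n]|² = (1/N)Σ|X[k]|² = 30.0000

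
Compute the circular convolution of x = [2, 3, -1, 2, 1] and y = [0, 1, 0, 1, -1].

(x ⊛ y)[n] = Σ(m=0 to 4) x[m] · y[(n-m) mod 5]

Computing each output sample:
(x ⊛ y)[0] = -3
(x ⊛ y)[1] = 5
(x ⊛ y)[2] = 2
(x ⊛ y)[3] = 0
(x ⊛ y)[4] = 3

x ⊛ y = [-3, 5, 2, 0, 3]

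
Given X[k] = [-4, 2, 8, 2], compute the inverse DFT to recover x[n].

x[n] = (1/4) Σ(k=0 to 3) X[k] · e^(2πikn/4)

Computing each x[n]:
x[0] = 2
x[1] = -3
x[2] = 0
x[3] = -3

x = [2, -3, 0, -3]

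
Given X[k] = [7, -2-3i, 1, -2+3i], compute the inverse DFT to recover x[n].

x[n] = (1/4) Σ(k=0 to 3) X[k] · e^(2πikn/4)

Computing each x[n]:
x[0] = 1
x[1] = 3
x[2] = 3
x[3] = 0

x = [1, 3, 3, 0]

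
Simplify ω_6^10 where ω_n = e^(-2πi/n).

Since ω_6^6 = 1, powers reduce modulo 6.
10 mod 6 = 4
So ω_6^10 = ω_6^4 = e^(-2πi·4/6)

ω_6^10 = ω_6^4 = -0.5000+0.8660i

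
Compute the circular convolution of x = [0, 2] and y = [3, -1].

(x ⊛ y)[n] = Σ(m=0 to 1) x[m] · y[(n-m) mod 2]

Computing each output sample:
(x ⊛ y)[0] = -2
(x ⊛ y)[1] = 6

x ⊛ y = [-2, 6]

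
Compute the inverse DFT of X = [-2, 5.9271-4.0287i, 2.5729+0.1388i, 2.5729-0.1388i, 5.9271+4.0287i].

x[n] = (1/5) Σ(k=0 to 4) X[k] · e^(2πikn/5)

Computing each x[n]:
x[0] = 3
x[1] = 1
x[2] = -1
x[3] = -3
x[4] = -2

x = [3, 1, -1, -3, -2]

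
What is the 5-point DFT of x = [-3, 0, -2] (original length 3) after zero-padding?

Original 3-point DFT: [-5, -2.0000-1.7321i, -2.0000+1.7321i]
Zero-padded 5-point DFT provides frequency interpolation.

DFT_5([x, 0, ...]) = [-5, -1.3820+1.1756i, -3.6180-1.9021i, -3.6180+1.9021i, -1.3820-1.1756i]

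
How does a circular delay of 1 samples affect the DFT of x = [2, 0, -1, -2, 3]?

Time shift by 1: X_shifted[k] = ω_5^(1k) · X[k]
Shifted x = [3, 2, 0, -1, -2]

DFT(x[n-1]) = [2, 3.8090-4.3920i, 2.6910-1.4001i, 2.6910+1.4001i, 3.8090+4.3920i]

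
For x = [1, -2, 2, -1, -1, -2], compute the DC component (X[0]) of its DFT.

X[0] = Σ(n=0 to 5) x[n] · ω_6^0 = Σ x[n]
= (1) + (-2) + (2) + (-1) + (-1) + (-2)

X[0] = -3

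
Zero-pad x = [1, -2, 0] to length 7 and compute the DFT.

Original 3-point DFT: [-1, 2.0000+1.7321i, 2.0000-1.7321i]
Zero-padded 7-point DFT provides frequency interpolation.

DFT_7([x, 0, ...]) = [-1, -0.2470+1.5637i, 1.4450+1.9499i, 2.8019+0.8678i, 2.8019-0.8678i, 1.4450-1.9499i, -0.2470-1.5637i]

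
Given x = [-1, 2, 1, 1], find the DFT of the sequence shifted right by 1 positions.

Time shift by 1: X_shifted[k] = ω_4^(1k) · X[k]
Shifted x = [1, -1, 2, 1]

DFT(x[n-1]) = [3, -1+2i, 3, -1-2i]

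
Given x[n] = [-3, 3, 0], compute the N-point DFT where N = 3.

X[k] = Σ(n=0 to 2) x[n] · ω_3^(nk)
where ω_3 = e^(-2πi/3)

Computing each X[k]:
X[0] = 0
X[1] = -4.5000-2.5981i
X[2] = -4.5000+2.5981i

X = [0, -4.5000-2.5981i, -4.5000+2.5981i]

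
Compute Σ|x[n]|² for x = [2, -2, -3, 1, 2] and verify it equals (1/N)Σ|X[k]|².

Time domain:
Σ|x[n]|² = |2|² + |-2|² + |-3|² + |1|² + |2|² = 22.0000

Frequency domain:
(1/5)Σ|X[k]|² = (1/5)(|0|² + |3.6180+6.1554i|² + |1.3820-1.4531i|² + |1.3820+1.4531i|² + |3.6180-6.1554i|²) = (1/5)·110.0000 = 22.0000

Both sides agree, confirming Parseval's theorem.

Σ|x[n]|² = (1/N)Σ|X[k]|² = 22.0000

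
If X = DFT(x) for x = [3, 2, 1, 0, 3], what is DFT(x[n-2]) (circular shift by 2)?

Time shift by 2: X_shifted[k] = ω_5^(2k) · X[k]
Shifted x = [0, 3, 3, 2, 1]

DFT(x[n-2]) = [9, -2.8090-2.4899i, -1.6910-0.2245i, -1.6910+0.2245i, -2.8090+2.4899i]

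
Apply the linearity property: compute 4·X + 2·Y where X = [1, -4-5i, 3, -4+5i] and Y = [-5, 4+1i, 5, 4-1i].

By linearity: DFT(4x + 2y) = 4·DFT(x) + 2·DFT(y)
= 4·[1, -4-5i, 3, -4+5i] + 2·[-5, 4+1i, 5, 4-1i]

Computing element-wise:
Z[0] = 4·(1) + 2·(-5) = -6
Z[1] = 4·(-4-5i) + 2·(4+1i) = -8-18i
Z[2] = 4·(3) + 2·(5) = 22
Z[3] = 4·(-4+5i) + 2·(4-1i) = -8+18i

DFT(4x + 2y) = 4·X + 2·Y = [-6, -8-18i, 22, -8+18i]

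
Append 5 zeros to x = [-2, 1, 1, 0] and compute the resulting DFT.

Original 4-point DFT: [0, -3-1i, -2, -3+1i]
Zero-padded 9-point DFT provides frequency interpolation.

DFT_9([x, 0, ...]) = [0, -1.0603-1.6276i, -2.7660-1.3268i, -3, -2.1736+0.3008i, -2.1736-0.3008i, -3, -2.7660+1.3268i, -1.0603+1.6276i]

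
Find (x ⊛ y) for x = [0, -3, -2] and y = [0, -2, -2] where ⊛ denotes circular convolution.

(x ⊛ y)[n] = Σ(m=0 to 2) x[m] · y[(n-m) mod 3]

Computing each output sample:
(x ⊛ y)[0] = 10
(x ⊛ y)[1] = 4
(x ⊛ y)[2] = 6

x ⊛ y = [10, 4, 6]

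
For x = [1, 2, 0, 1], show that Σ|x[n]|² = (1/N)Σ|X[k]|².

Time domain:
Σ|x[n]|² = |1|² + |2|² + |0|² + |1|² = 6.0000

Frequency domain:
(1/4)Σ|X[k]|² = (1/4)(|4|² + |1-1i|² + |-2|² + |1+1i|²) = (1/4)·24.0000 = 6.0000

Both sides agree, confirming Parseval's theorem.

Σ|x[n]|² = (1/N)Σ|X[k]|² = 6.0000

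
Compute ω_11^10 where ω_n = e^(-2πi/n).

ω_11^10 = e^(-2πi·10/11)
= cos(-2π·10/11) + i·sin(-2π·10/11)
= cos(-20π/11) + i·sin(-20π/11)

ω_11^10 = cos(-20π/11) + i·sin(-20π/11) = 0.8413+0.5406i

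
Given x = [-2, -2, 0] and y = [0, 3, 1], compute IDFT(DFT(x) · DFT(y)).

(x ⊛ y)[n] = Σ(m=0 to 2) x[m] · y[(n-m) mod 3]

Computing each output sample:
(x ⊛ y)[0] = -2
(x ⊛ y)[1] = -6
(x ⊛ y)[2] = -8

x ⊛ y = [-2, -6, -8]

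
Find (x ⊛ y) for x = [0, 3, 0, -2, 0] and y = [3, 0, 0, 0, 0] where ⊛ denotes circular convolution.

(x ⊛ y)[n] = Σ(m=0 to 4) x[m] · y[(n-m) mod 5]

Computing each output sample:
(x ⊛ y)[0] = 0
(x ⊛ y)[1] = 9
(x ⊛ y)[2] = 0
(x ⊛ y)[3] = -6
(x ⊛ y)[4] = 0

x ⊛ y = [0, 9, 0, -6, 0]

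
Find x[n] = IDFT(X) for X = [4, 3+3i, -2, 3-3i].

x[n] = (1/4) Σ(k=0 to 3) X[k] · e^(2πikn/4)

Computing each x[n]:
x[0] = 2
x[1] = 0
x[2] = -1
x[3] = 3

x = [2, 0, -1, 3]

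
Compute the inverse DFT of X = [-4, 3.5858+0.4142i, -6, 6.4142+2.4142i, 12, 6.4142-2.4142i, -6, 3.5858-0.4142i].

x[n] = (1/8) Σ(k=0 to 7) X[k] · e^(2πikn/8)

Computing each x[n]:
x[0] = 2
x[1] = -3
x[2] = 3
x[3] = -2
x[4] = -3
x[5] = -1
x[6] = 2
x[7] = -2

x = [2, -3, 3, -2, -3, -1, 2, -2]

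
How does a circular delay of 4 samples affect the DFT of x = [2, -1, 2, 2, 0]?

Time shift by 4: X_shifted[k] = ω_5^(4k) · X[k]
Shifted x = [-1, 2, 2, 0, 2]

DFT(x[n-4]) = [5, -1.3820-1.1756i, -3.6180+1.9021i, -3.6180-1.9021i, -1.3820+1.1756i]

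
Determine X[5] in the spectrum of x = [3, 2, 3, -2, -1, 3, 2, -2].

X[5] = Σ(n=0 to 7) x[n] · ω_8^(5n) where ω_8 = e^(-2πi/8)
= (3)·ω_8^0 + (2)·ω_8^5 + (3)·ω_8^10 + (-2)·ω_8^15 + (-1)·ω_8^20 + (3)·ω_8^25 + (2)·ω_8^30 + (-2)·ω_8^35

X[5] = 4.7071-1.7071i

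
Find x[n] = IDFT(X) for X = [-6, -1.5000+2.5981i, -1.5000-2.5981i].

x[n] = (1/3) Σ(k=0 to 2) X[k] · e^(2πikn/3)

Computing each x[n]:
x[0] = -3
x[1] = -3
x[2] = 0

x = [-3, -3, 0]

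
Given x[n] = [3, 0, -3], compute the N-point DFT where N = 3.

X[k] = Σ(n=0 to 2) x[n] · ω_3^(nk)
where ω_3 = e^(-2πi/3)

Computing each X[k]:
X[0] = 0
X[1] = 4.5000-2.5981i
X[2] = 4.5000+2.5981i

X = [0, 4.5000-2.5981i, 4.5000+2.5981i]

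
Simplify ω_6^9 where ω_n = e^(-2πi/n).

Since ω_6^6 = 1, powers reduce modulo 6.
9 mod 6 = 3
So ω_6^9 = ω_6^3 = e^(-2πi·3/6)

ω_6^9 = ω_6^3 = -1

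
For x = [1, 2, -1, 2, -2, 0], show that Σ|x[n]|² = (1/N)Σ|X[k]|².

Time domain:
Σ|x[n]|² = |1|² + |2|² + |-1|² + |2|² + |-2|² + |0|² = 14.0000

Frequency domain:
(1/6)Σ|X[k]|² = (1/6)(|2|² + |1.5000-2.5981i|² + |3.5000-0.8660i|² + |-6|² + |3.5000+0.8660i|² + |1.5000+2.5981i|²) = (1/6)·84.0000 = 14.0000

Both sides agree, confirming Parseval's theorem.

Σ|x[n]|² = (1/N)Σ|X[k]|² = 14.0000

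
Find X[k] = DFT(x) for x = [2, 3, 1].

X[k] = Σ(n=0 to 2) x[n] · ω_3^(nk)
where ω_3 = e^(-2πi/3)

Computing each X[k]:
X[0] = 6
X[1] = -1.7321i
X[2] = 1.7321i

X = [6, -1.7321i, 1.7321i]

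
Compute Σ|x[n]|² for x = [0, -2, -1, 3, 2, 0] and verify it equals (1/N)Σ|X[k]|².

Time domain:
Σ|x[n]|² = |0|² + |-2|² + |-1|² + |3|² + |2|² + |0|² = 18.0000

Frequency domain:
(1/6)Σ|X[k]|² = (1/6)(|2|² + |-4.5000+4.3301i|² + |3.5000-0.8660i|² + |0|² + |3.5000+0.8660i|² + |-4.5000-4.3301i|²) = (1/6)·108.0000 = 18.0000

Both sides agree, confirming Parseval's theorem.

Σ|x[n]|² = (1/N)Σ|X[k]|² = 18.0000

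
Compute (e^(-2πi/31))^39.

Since ω_31^31 = 1, powers reduce modulo 31.
39 mod 31 = 8
So ω_31^39 = ω_31^8 = e^(-2πi·8/31)

ω_31^39 = ω_31^8 = -0.0506-0.9987i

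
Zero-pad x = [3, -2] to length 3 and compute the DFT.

Original 2-point DFT: [1, 5]
Zero-padded 3-point DFT provides frequency interpolation.

DFT_3([x, 0, ...]) = [1, 4.0000+1.7321i, 4.0000-1.7321i]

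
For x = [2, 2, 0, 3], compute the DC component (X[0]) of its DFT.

X[0] = Σ(n=0 to 3) x[n] · ω_4^0 = Σ x[n]
= (2) + (2) + (0) + (3)

X[0] = 7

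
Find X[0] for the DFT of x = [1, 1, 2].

X[0] = Σ(n=0 to 2) x[n] · ω_3^0 = Σ x[n]
= (1) + (1) + (2)

X[0] = 4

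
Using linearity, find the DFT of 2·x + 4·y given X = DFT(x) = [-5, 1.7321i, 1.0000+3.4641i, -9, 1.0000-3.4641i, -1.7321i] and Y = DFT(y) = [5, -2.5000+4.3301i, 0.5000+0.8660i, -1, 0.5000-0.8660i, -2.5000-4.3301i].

By linearity: DFT(2x + 4y) = 2·DFT(x) + 4·DFT(y)
= 2·[-5, 1.7321i, 1.0000+3.4641i, -9, 1.0000-3.4641i, -1.7321i] + 4·[5, -2.5000+4.3301i, 0.5000+0.8660i, -1, 0.5000-0.8660i, -2.5000-4.3301i]

Computing element-wise:
Z[0] = 2·(-5) + 4·(5) = 10
Z[1] = 2·(1.7321i) + 4·(-2.5000+4.3301i) = -10.0000+20.7846i
Z[2] = 2·(1.0000+3.4641i) + 4·(0.5000+0.8660i) = 4.0000+10.3922i
Z[3] = 2·(-9) + 4·(-1) = -22
Z[4] = 2·(1.0000-3.4641i) + 4·(0.5000-0.8660i) = 4.0000-10.3922i
Z[5] = 2·(-1.7321i) + 4·(-2.5000-4.3301i) = -10.0000-20.7846i

DFT(2x + 4y) = 2·X + 4·Y = [10, -10.0000+20.7846i, 4.0000+10.3922i, -22, 4.0000-10.3922i, -10.0000-20.7846i]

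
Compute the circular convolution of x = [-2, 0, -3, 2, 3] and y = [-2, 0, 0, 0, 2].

(x ⊛ y)[n] = Σ(m=0 to 4) x[m] · y[(n-m) mod 5]

Computing each output sample:
(x ⊛ y)[0] = 4
(x ⊛ y)[1] = -6
(x ⊛ y)[2] = 10
(x ⊛ y)[3] = 2
(x ⊛ y)[4] = -10

x ⊛ y = [4, -6, 10, 2, -10]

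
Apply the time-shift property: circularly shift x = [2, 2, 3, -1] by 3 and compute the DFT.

Time shift by 3: X_shifted[k] = ω_4^(3k) · X[k]
Shifted x = [2, 3, -1, 2]

DFT(x[n-3]) = [6, 3-1i, -4, 3+1i]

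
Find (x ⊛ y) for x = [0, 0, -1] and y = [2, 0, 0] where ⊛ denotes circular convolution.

(x ⊛ y)[n] = Σ(m=0 to 2) x[m] · y[(n-m) mod 3]

Computing each output sample:
(x ⊛ y)[0] = 0
(x ⊛ y)[1] = 0
(x ⊛ y)[2] = -2

x ⊛ y = [0, 0, -2]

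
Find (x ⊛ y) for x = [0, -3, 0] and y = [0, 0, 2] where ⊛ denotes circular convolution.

(x ⊛ y)[n] = Σ(m=0 to 2) x[m] · y[(n-m) mod 3]

Computing each output sample:
(x ⊛ y)[0] = -6
(x ⊛ y)[1] = 0
(x ⊛ y)[2] = 0

x ⊛ y = [-6, 0, 0]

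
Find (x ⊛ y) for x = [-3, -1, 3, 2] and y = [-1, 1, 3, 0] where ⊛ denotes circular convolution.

(x ⊛ y)[n] = Σ(m=0 to 3) x[m] · y[(n-m) mod 4]

Computing each output sample:
(x ⊛ y)[0] = 14
(x ⊛ y)[1] = 4
(x ⊛ y)[2] = -13
(x ⊛ y)[3] = -2

x ⊛ y = [14, 4, -13, -2]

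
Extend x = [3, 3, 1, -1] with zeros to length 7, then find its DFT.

Original 4-point DFT: [6, 2-4i, 2, 2+4i]
Zero-padded 7-point DFT provides frequency interpolation.

DFT_7([x, 0, ...]) = [6, 5.5489-2.8865i, 0.8080-3.2727i, 1.1431+0.4551i, 1.1431-0.4551i, 0.8080+3.2727i, 5.5489+2.8865i]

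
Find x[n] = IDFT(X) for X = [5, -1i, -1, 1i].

x[n] = (1/4) Σ(k=0 to 3) X[k] · e^(2πikn/4)

Computing each x[n]:
x[0] = 1
x[1] = 2
x[2] = 1
x[3] = 1

x = [1, 2, 1, 1]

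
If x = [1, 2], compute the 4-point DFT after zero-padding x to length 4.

Original 2-point DFT: [3, -1]
Zero-padded 4-point DFT provides frequency interpolation.

DFT_4([x, 0, ...]) = [3, 1-2i, -1, 1+2i]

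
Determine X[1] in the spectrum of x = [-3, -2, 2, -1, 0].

X[1] = Σ(n=0 to 4) x[n] · ω_5^(1n) where ω_5 = e^(-2πi/5)
= (-3)·ω_5^0 + (-2)·ω_5^1 + (2)·ω_5^2 + (-1)·ω_5^3 + (0)·ω_5^4

X[1] = -4.4271+0.1388i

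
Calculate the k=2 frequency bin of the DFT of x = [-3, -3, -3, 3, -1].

X[2] = Σ(n=0 to 4) x[n] · ω_5^(2n) where ω_5 = e^(-2πi/5)
= (-3)·ω_5^0 + (-3)·ω_5^2 + (-3)·ω_5^4 + (3)·ω_5^6 + (-1)·ω_5^8

X[2] = 0.2361-4.5308i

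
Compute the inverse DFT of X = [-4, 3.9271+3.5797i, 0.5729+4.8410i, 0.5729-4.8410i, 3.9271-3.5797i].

x[n] = (1/5) Σ(k=0 to 4) X[k] · e^(2πikn/5)

Computing each x[n]:
x[0] = 1
x[1] = -3
x[2] = -1
x[3] = -3
x[4] = 2

x = [1, -3, -1, -3, 2]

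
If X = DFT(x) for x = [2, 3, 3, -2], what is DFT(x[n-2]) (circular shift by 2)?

Time shift by 2: X_shifted[k] = ω_4^(2k) · X[k]
Shifted x = [3, -2, 2, 3]

DFT(x[n-2]) = [6, 1+5i, 4, 1-5i]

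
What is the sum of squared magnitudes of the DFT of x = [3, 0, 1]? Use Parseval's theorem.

Parseval: Σ|x[n]|² = (1/N)Σ|X[k]|², so Σ|X[k]|² = N·Σ|x[n]|² = 3·10.0000

Σ|X[k]|² = N·Σ|x[n]|² = 3·10.0000 = 30.0000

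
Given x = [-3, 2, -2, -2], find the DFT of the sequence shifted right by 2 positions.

Time shift by 2: X_shifted[k] = ω_4^(2k) · X[k]
Shifted x = [-2, -2, -3, 2]

DFT(x[n-2]) = [-5, 1+4i, -5, 1-4i]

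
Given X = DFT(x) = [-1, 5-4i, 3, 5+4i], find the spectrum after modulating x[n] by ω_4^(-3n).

Modulation property: DFT(ω_4^(-3n)·x[n]) = X[(k-3) mod 4], so circularly shift X by 3 positions.

X[k-3] = [5-4i, 3, 5+4i, -1]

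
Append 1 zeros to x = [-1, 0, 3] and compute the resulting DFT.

Original 3-point DFT: [2, -2.5000+2.5981i, -2.5000-2.5981i]
Zero-padded 4-point DFT provides frequency interpolation.

DFT_4([x, 0, ...]) = [2, -4, 2, -4]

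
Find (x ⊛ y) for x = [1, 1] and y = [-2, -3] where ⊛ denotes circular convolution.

(x ⊛ y)[n] = Σ(m=0 to 1) x[m] · y[(n-m) mod 2]

Computing each output sample:
(x ⊛ y)[0] = -5
(x ⊛ y)[1] = -5

x ⊛ y = [-5, -5]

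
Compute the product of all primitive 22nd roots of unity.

The primitive 22nd roots of unity are ω_22^k for k coprime to 22: k ∈ {1, 3, 5, 7, 9, 13, 15, 17, 19, 21}
Their product equals the constant term of the cyclotomic polynomial Φ_22(x) up to sign.
For n ≥ 3, the product of all primitive nth roots of unity is 1. (For n=1 it is 1; for n=2 it is -1.)

1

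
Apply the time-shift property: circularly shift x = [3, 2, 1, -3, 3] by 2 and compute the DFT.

Time shift by 2: X_shifted[k] = ω_5^(2k) · X[k]
Shifted x = [-3, 3, 3, 2, 1]

DFT(x[n-2]) = [6, -5.8090-2.4899i, -4.6910-0.2245i, -4.6910+0.2245i, -5.8090+2.4899i]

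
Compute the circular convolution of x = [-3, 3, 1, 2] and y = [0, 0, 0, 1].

(x ⊛ y)[n] = Σ(m=0 to 3) x[m] · y[(n-m) mod 4]

Computing each output sample:
(x ⊛ y)[0] = 3
(x ⊛ y)[1] = 1
(x ⊛ y)[2] = 2
(x ⊛ y)[3] = -3

x ⊛ y = [3, 1, 2, -3]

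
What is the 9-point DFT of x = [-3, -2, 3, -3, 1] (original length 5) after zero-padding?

Original 5-point DFT: [-4, -3.3090-0.6735i, -2.1910+7.4697i, -2.1910-7.4697i, -3.3090+0.6735i]
Zero-padded 9-point DFT provides frequency interpolation.

DFT_9([x, 0, ...]) = [-4, -3.4508+0.5872i, -3.9003-1.0117i, -7.0000+3.4641i, 2.8512+6.1953i, 2.8512-6.1953i, -7.0000-3.4641i, -3.9003+1.0117i, -3.4508-0.5872i]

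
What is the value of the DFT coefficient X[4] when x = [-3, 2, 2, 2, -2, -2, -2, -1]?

X[4] = Σ(n=0 to 7) x[n] · ω_8^(4n) where ω_8 = e^(-2πi/8)
= (-3)·ω_8^0 + (2)·ω_8^4 + (2)·ω_8^8 + (2)·ω_8^12 + (-2)·ω_8^16 + (-2)·ω_8^20 + (-2)·ω_8^24 + (-1)·ω_8^28

X[4] = -6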